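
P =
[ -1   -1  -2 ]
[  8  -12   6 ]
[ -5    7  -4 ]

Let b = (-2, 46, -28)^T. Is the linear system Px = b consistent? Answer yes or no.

Row reduce the augmented matrix [P | b].
R2 ← R2 + (8)·R1: [0, -20, -10, 30]
R3 ← R3 − (5)·R1: [0, 12, 6, -18]
R3 ← R3 + (3/5)·R2: [0, 0, 0, 0]
The echelon form has 2 nonzero rows, and every pivot lies in the first 3 columns, so rank(P) = rank([P|b]) = 2.
The system is consistent.

yes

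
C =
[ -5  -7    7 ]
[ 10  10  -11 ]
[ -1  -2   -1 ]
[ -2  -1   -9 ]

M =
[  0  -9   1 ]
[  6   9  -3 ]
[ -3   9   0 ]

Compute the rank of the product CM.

First compute CM:
[[-63,  45,  16],
 [ 93, -99, -20],
 [ -9, -18,   5],
 [ 21, -72,   1]]
Now row reduce the product.
R2 ← R2 + (31/21)·R1: [0, -228/7, 76/21]
R3 ← R3 − (1/7)·R1: [0, -171/7, 19/7]
R4 ← R4 + (1/3)·R1: [0, -57, 19/3]
R3 ← R3 − (3/4)·R2: [0, 0, 0]
R4 ← R4 − (7/4)·R2: [0, 0, 0]
2 nonzero rows, so rank(CM) = 2.

2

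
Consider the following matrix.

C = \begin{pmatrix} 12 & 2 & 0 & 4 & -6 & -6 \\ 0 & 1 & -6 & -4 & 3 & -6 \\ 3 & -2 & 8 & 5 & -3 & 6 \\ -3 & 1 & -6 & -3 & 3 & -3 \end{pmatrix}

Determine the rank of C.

Row reduce to echelon form.
R3 ← R3 − (1/4)·R1: [0, -5/2, 8, 4, -3/2, 15/2]
R4 ← R4 + (1/4)·R1: [0, 3/2, -6, -2, 3/2, -9/2]
R3 ← R3 + (5/2)·R2: [0, 0, -7, -6, 6, -15/2]
R4 ← R4 − (3/2)·R2: [0, 0, 3, 4, -3, 9/2]
R4 ← R4 + (3/7)·R3: [0, 0, 0, 10/7, -3/7, 9/7]
Echelon form has 4 nonzero rows, so rank(C) = 4.

4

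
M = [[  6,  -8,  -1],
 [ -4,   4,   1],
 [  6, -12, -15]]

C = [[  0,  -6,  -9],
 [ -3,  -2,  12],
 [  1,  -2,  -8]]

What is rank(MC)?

2

First compute MC:
[[ 23, -18, -142],
 [-11,  14,  76],
 [ 21,  18, -78]]
Now row reduce the product.
R2 ← R2 + (11/23)·R1: [0, 124/23, 186/23]
R3 ← R3 − (21/23)·R1: [0, 792/23, 1188/23]
R3 ← R3 − (198/31)·R2: [0, 0, 0]
2 nonzero rows, so rank(MC) = 2.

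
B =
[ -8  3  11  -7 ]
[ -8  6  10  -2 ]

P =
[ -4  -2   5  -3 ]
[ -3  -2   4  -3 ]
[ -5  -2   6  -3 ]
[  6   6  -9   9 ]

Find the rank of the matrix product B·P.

First compute BP:
[[-74, -54, 101, -81],
 [-48, -28,  62, -42]]
Now row reduce the product.
R2 ← R2 − (24/37)·R1: [0, 260/37, -130/37, 390/37]
2 nonzero rows, so rank(BP) = 2.

2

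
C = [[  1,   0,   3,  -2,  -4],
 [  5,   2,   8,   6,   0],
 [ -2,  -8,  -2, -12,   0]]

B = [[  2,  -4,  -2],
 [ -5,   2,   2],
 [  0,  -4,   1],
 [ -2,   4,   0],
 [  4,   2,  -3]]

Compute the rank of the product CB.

3

First compute CB:
[[-10, -32,  13],
 [-12, -24,   2],
 [ 60, -48, -14]]
Now row reduce the product.
R2 ← R2 − (6/5)·R1: [0, 72/5, -68/5]
R3 ← R3 + (6)·R1: [0, -240, 64]
R3 ← R3 + (50/3)·R2: [0, 0, -488/3]
3 nonzero rows, so rank(CB) = 3.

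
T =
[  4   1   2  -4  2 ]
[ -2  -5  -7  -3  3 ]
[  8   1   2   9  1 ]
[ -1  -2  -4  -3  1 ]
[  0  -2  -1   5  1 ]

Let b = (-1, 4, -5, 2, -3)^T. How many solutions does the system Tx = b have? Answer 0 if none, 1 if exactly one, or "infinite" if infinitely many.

Row reduce the augmented matrix [T | b].
R2 ← R2 + (1/2)·R1: [0, -9/2, -6, -5, 4, 7/2]
R3 ← R3 − (2)·R1: [0, -1, -2, 17, -3, -3]
R4 ← R4 + (1/4)·R1: [0, -7/4, -7/2, -4, 3/2, 7/4]
R3 ← R3 − (2/9)·R2: [0, 0, -2/3, 163/9, -35/9, -34/9]
R4 ← R4 − (7/18)·R2: [0, 0, -7/6, -37/18, -1/18, 7/18]
R5 ← R5 − (4/9)·R2: [0, 0, 5/3, 65/9, -7/9, -41/9]
R4 ← R4 − (7/4)·R3: [0, 0, 0, -135/4, 27/4, 7]
R5 ← R5 + (5/2)·R3: [0, 0, 0, 105/2, -21/2, -14]
R5 ← R5 + (14/9)·R4: [0, 0, 0, 0, 0, -28/9]
The echelon form has 5 nonzero rows; the last pivot sits in the augmented column, so rank(T) = 4 but rank([T|b]) = 5.
Since the ranks differ, the system is inconsistent.
It has no solutions.

0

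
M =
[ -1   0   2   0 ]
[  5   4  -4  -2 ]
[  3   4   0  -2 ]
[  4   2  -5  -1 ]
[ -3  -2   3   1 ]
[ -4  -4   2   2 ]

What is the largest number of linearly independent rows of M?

2

Row reduce to echelon form.
R2 ← R2 + (5)·R1: [0, 4, 6, -2]
R3 ← R3 + (3)·R1: [0, 4, 6, -2]
R4 ← R4 + (4)·R1: [0, 2, 3, -1]
R5 ← R5 − (3)·R1: [0, -2, -3, 1]
R6 ← R6 − (4)·R1: [0, -4, -6, 2]
R3 ← R3 − R2: [0, 0, 0, 0]
R4 ← R4 − (1/2)·R2: [0, 0, 0, 0]
R5 ← R5 + (1/2)·R2: [0, 0, 0, 0]
R6 ← R6 + R2: [0, 0, 0, 0]
Echelon form has 2 nonzero rows, so rank(M) = 2.
The rank gives the maximum number of linearly independent rows: 2.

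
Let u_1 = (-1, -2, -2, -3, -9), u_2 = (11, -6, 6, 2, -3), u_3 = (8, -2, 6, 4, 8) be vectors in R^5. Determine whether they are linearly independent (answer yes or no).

Form the matrix with these vectors as rows and row reduce.
R2 ← R2 + (11)·R1: [0, -28, -16, -31, -102]
R3 ← R3 + (8)·R1: [0, -18, -10, -20, -64]
R3 ← R3 − (9/14)·R2: [0, 0, 2/7, -1/14, 11/7]
3 nonzero rows, so the 3 vectors span a space of dimension 3.
Since 3 = 3, the vectors are linearly independent.

yes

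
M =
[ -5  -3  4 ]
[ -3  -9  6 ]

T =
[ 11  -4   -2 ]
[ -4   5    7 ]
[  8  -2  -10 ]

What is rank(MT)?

First compute MT:
[[-11,  -3, -51],
 [ 51, -45, -117]]
Now row reduce the product.
R2 ← R2 + (51/11)·R1: [0, -648/11, -3888/11]
2 nonzero rows, so rank(MT) = 2.

2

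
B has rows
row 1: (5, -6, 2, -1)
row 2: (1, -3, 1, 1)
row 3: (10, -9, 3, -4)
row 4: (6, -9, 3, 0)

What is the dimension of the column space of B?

2

Row reduce to echelon form.
R2 ← R2 − (1/5)·R1: [0, -9/5, 3/5, 6/5]
R3 ← R3 − (2)·R1: [0, 3, -1, -2]
R4 ← R4 − (6/5)·R1: [0, -9/5, 3/5, 6/5]
R3 ← R3 + (5/3)·R2: [0, 0, 0, 0]
R4 ← R4 − R2: [0, 0, 0, 0]
Echelon form has 2 nonzero rows, so rank(B) = 2.
The column space has dimension equal to the rank: 2.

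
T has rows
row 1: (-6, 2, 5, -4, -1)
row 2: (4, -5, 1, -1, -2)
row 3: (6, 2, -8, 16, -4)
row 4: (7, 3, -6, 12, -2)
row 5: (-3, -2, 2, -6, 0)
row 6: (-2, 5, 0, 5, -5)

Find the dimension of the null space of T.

Row reduce to echelon form.
R2 ← R2 + (2/3)·R1: [0, -11/3, 13/3, -11/3, -8/3]
R3 ← R3 + R1: [0, 4, -3, 12, -5]
R4 ← R4 + (7/6)·R1: [0, 16/3, -1/6, 22/3, -19/6]
R5 ← R5 − (1/2)·R1: [0, -3, -1/2, -4, 1/2]
R6 ← R6 − (1/3)·R1: [0, 13/3, -5/3, 19/3, -14/3]
R3 ← R3 + (12/11)·R2: [0, 0, 19/11, 8, -87/11]
R4 ← R4 + (16/11)·R2: [0, 0, 135/22, 2, -155/22]
R5 ← R5 − (9/11)·R2: [0, 0, -89/22, -1, 59/22]
R6 ← R6 + (13/11)·R2: [0, 0, 38/11, 2, -86/11]
R4 ← R4 − (135/38)·R3: [0, 0, 0, -502/19, 400/19]
R5 ← R5 + (89/38)·R3: [0, 0, 0, 337/19, -301/19]
R6 ← R6 − (2)·R3: [0, 0, 0, -14, 8]
R5 ← R5 + (337/502)·R4: [0, 0, 0, 0, -429/251]
R6 ← R6 − (133/251)·R4: [0, 0, 0, 0, -792/251]
R6 ← R6 − (24/13)·R5: [0, 0, 0, 0, 0]
5 nonzero rows, so rank(T) = 5.
T has 5 columns; by rank–nullity, nullity = 5 − 5 = 0.

0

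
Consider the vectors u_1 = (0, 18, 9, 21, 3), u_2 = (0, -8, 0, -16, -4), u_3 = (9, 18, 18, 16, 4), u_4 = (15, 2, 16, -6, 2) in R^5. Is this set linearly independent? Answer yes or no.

Form the matrix with these vectors as rows and row reduce.
Swap R1 ↔ R3
R4 ← R4 − (5/3)·R1: [0, -28, -14, -98/3, -14/3]
R3 ← R3 + (9/4)·R2: [0, 0, 9, -15, -6]
R4 ← R4 − (7/2)·R2: [0, 0, -14, 70/3, 28/3]
R4 ← R4 + (14/9)·R3: [0, 0, 0, 0, 0]
3 nonzero rows, so the 4 vectors span a space of dimension 3.
Since 3 < 4, the vectors are linearly dependent.

no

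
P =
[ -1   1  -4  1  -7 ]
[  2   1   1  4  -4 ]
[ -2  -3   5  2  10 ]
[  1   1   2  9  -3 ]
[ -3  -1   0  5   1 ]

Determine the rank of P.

Row reduce to echelon form.
R2 ← R2 + (2)·R1: [0, 3, -7, 6, -18]
R3 ← R3 − (2)·R1: [0, -5, 13, 0, 24]
R4 ← R4 + R1: [0, 2, -2, 10, -10]
R5 ← R5 − (3)·R1: [0, -4, 12, 2, 22]
R3 ← R3 + (5/3)·R2: [0, 0, 4/3, 10, -6]
R4 ← R4 − (2/3)·R2: [0, 0, 8/3, 6, 2]
R5 ← R5 + (4/3)·R2: [0, 0, 8/3, 10, -2]
R4 ← R4 − (2)·R3: [0, 0, 0, -14, 14]
R5 ← R5 − (2)·R3: [0, 0, 0, -10, 10]
R5 ← R5 − (5/7)·R4: [0, 0, 0, 0, 0]
Echelon form has 4 nonzero rows, so rank(P) = 4.

4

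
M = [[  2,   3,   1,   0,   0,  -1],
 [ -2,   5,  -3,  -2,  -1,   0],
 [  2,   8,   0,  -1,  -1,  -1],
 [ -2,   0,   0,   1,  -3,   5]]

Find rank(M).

Row reduce to echelon form.
R2 ← R2 + R1: [0, 8, -2, -2, -1, -1]
R3 ← R3 − R1: [0, 5, -1, -1, -1, 0]
R4 ← R4 + R1: [0, 3, 1, 1, -3, 4]
R3 ← R3 − (5/8)·R2: [0, 0, 1/4, 1/4, -3/8, 5/8]
R4 ← R4 − (3/8)·R2: [0, 0, 7/4, 7/4, -21/8, 35/8]
R4 ← R4 − (7)·R3: [0, 0, 0, 0, 0, 0]
Echelon form has 3 nonzero rows, so rank(M) = 3.

3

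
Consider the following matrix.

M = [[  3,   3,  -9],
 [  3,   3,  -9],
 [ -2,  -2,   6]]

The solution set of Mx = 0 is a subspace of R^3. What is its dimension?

2

Row reduce to echelon form.
R2 ← R2 − R1: [0, 0, 0]
R3 ← R3 + (2/3)·R1: [0, 0, 0]
1 nonzero row, so rank(M) = 1.
M has 3 columns; by rank–nullity, nullity = 3 − 1 = 2.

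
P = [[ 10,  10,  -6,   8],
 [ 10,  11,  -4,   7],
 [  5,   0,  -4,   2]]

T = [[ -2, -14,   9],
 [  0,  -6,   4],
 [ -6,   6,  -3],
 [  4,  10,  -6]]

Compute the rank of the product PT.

3

First compute PT:
[[ 48, -156, 100],
 [ 32, -160, 104],
 [ 22, -74,  45]]
Now row reduce the product.
R2 ← R2 − (2/3)·R1: [0, -56, 112/3]
R3 ← R3 − (11/24)·R1: [0, -5/2, -5/6]
R3 ← R3 − (5/112)·R2: [0, 0, -5/2]
3 nonzero rows, so rank(PT) = 3.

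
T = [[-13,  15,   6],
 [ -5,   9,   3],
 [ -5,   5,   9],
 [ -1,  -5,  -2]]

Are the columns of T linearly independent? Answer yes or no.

Row reduce T to echelon form.
R2 ← R2 − (5/13)·R1: [0, 42/13, 9/13]
R3 ← R3 − (5/13)·R1: [0, -10/13, 87/13]
R4 ← R4 − (1/13)·R1: [0, -80/13, -32/13]
R3 ← R3 + (5/21)·R2: [0, 0, 48/7]
R4 ← R4 + (40/21)·R2: [0, 0, -8/7]
R4 ← R4 + (1/6)·R3: [0, 0, 0]
3 pivots among 3 columns.
Every column is a pivot column, so the columns are linearly independent.

yes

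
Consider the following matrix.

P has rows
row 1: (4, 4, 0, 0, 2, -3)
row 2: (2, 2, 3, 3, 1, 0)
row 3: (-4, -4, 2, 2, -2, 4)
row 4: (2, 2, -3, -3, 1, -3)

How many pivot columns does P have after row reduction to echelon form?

Row reduce to echelon form.
R2 ← R2 − (1/2)·R1: [0, 0, 3, 3, 0, 3/2]
R3 ← R3 + R1: [0, 0, 2, 2, 0, 1]
R4 ← R4 − (1/2)·R1: [0, 0, -3, -3, 0, -3/2]
R3 ← R3 − (2/3)·R2: [0, 0, 0, 0, 0, 0]
R4 ← R4 + R2: [0, 0, 0, 0, 0, 0]
Echelon form has 2 nonzero rows, so rank(P) = 2.
Each nonzero row contributes one pivot column: 2 pivot columns.

2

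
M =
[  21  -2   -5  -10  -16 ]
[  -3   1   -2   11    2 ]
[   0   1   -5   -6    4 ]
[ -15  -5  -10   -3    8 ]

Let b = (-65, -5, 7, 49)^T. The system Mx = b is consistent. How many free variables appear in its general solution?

Row reduce the augmented matrix [M | b].
R2 ← R2 + (1/7)·R1: [0, 5/7, -19/7, 67/7, -2/7, -100/7]
R4 ← R4 + (5/7)·R1: [0, -45/7, -95/7, -71/7, -24/7, 18/7]
R3 ← R3 − (7/5)·R2: [0, 0, -6/5, -97/5, 22/5, 27]
R4 ← R4 + (9)·R2: [0, 0, -38, 76, -6, -126]
R4 ← R4 − (95/3)·R3: [0, 0, 0, 2071/3, -436/3, -981]
The echelon form has 4 nonzero rows, and every pivot lies in the first 5 columns, so rank(M) = rank([M|b]) = 4.
The system is consistent.
Free variables = (unknowns) − (rank) = 5 − 4 = 1.

1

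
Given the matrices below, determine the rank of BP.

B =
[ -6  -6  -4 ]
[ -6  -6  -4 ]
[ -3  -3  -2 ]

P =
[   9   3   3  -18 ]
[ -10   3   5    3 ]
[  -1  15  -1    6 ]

1

First compute BP:
[[ 10, -96, -44,  66],
 [ 10, -96, -44,  66],
 [  5, -48, -22,  33]]
Now row reduce the product.
R2 ← R2 − R1: [0, 0, 0, 0]
R3 ← R3 − (1/2)·R1: [0, 0, 0, 0]
1 nonzero row, so rank(BP) = 1.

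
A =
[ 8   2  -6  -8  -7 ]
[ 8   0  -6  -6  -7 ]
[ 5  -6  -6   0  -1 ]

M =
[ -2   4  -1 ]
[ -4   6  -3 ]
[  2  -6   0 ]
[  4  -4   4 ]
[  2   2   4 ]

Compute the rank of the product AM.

First compute AM:
[[-82,  98, -74],
 [-66,  78, -60],
 [  0,  18,   9]]
Now row reduce the product.
R2 ← R2 − (33/41)·R1: [0, -36/41, -18/41]
R3 ← R3 + (41/2)·R2: [0, 0, 0]
2 nonzero rows, so rank(AM) = 2.

2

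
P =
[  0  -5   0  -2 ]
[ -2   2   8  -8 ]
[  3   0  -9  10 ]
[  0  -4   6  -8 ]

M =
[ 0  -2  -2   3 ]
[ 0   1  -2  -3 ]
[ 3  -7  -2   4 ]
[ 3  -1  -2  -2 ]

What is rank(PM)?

3

First compute PM:
[[ -6,  -3,  14,  19],
 [  0, -42,   0,  36],
 [  3,  47,  -8, -47],
 [ -6, -38,  12,  52]]
Now row reduce the product.
R3 ← R3 + (1/2)·R1: [0, 91/2, -1, -75/2]
R4 ← R4 − R1: [0, -35, -2, 33]
R3 ← R3 + (13/12)·R2: [0, 0, -1, 3/2]
R4 ← R4 − (5/6)·R2: [0, 0, -2, 3]
R4 ← R4 − (2)·R3: [0, 0, 0, 0]
3 nonzero rows, so rank(PM) = 3.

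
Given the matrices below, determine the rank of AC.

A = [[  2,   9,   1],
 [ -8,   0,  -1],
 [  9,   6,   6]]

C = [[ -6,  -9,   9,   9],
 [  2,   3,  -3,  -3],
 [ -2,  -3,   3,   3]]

1

First compute AC:
[[  4,   6,  -6,  -6],
 [ 50,  75, -75, -75],
 [-54, -81,  81,  81]]
Now row reduce the product.
R2 ← R2 − (25/2)·R1: [0, 0, 0, 0]
R3 ← R3 + (27/2)·R1: [0, 0, 0, 0]
1 nonzero row, so rank(AC) = 1.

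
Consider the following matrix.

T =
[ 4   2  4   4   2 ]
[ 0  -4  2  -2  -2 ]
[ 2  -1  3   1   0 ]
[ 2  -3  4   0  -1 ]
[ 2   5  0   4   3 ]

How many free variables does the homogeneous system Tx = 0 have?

3

Row reduce to echelon form.
R3 ← R3 − (1/2)·R1: [0, -2, 1, -1, -1]
R4 ← R4 − (1/2)·R1: [0, -4, 2, -2, -2]
R5 ← R5 − (1/2)·R1: [0, 4, -2, 2, 2]
R3 ← R3 − (1/2)·R2: [0, 0, 0, 0, 0]
R4 ← R4 − R2: [0, 0, 0, 0, 0]
R5 ← R5 + R2: [0, 0, 0, 0, 0]
2 nonzero rows, so rank(T) = 2.
T has 5 columns; by rank–nullity, nullity = 5 − 2 = 3.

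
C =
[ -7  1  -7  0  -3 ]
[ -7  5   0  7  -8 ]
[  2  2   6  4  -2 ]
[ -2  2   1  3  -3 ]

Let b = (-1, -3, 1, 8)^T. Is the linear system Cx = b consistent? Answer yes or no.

no

Row reduce the augmented matrix [C | b].
R2 ← R2 − R1: [0, 4, 7, 7, -5, -2]
R3 ← R3 + (2/7)·R1: [0, 16/7, 4, 4, -20/7, 5/7]
R4 ← R4 − (2/7)·R1: [0, 12/7, 3, 3, -15/7, 58/7]
R3 ← R3 − (4/7)·R2: [0, 0, 0, 0, 0, 13/7]
R4 ← R4 − (3/7)·R2: [0, 0, 0, 0, 0, 64/7]
R4 ← R4 − (64/13)·R3: [0, 0, 0, 0, 0, 0]
The echelon form has 3 nonzero rows; the last pivot sits in the augmented column, so rank(C) = 2 but rank([C|b]) = 3.
Since the ranks differ, the system is inconsistent.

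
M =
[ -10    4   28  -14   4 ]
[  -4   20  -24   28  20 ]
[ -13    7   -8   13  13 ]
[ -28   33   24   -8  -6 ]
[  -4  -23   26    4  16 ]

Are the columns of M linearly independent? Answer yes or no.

Row reduce M to echelon form.
R2 ← R2 − (2/5)·R1: [0, 92/5, -176/5, 168/5, 92/5]
R3 ← R3 − (13/10)·R1: [0, 9/5, -222/5, 156/5, 39/5]
R4 ← R4 − (14/5)·R1: [0, 109/5, -272/5, 156/5, -86/5]
R5 ← R5 − (2/5)·R1: [0, -123/5, 74/5, 48/5, 72/5]
R3 ← R3 − (9/92)·R2: [0, 0, -942/23, 642/23, 6]
R4 ← R4 − (109/92)·R2: [0, 0, -292/23, -198/23, -39]
R5 ← R5 + (123/92)·R2: [0, 0, -742/23, 1254/23, 39]
R4 ← R4 − (146/471)·R3: [0, 0, 0, -2710/157, -6415/157]
R5 ← R5 − (371/471)·R3: [0, 0, 0, 5108/157, 5381/157]
R5 ← R5 + (2554/1355)·R4: [0, 0, 0, 0, -11583/271]
5 pivots among 5 columns.
Every column is a pivot column, so the columns are linearly independent.

yes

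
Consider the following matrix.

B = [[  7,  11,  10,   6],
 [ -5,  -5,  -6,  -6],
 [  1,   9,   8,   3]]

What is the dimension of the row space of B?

Row reduce to echelon form.
R2 ← R2 + (5/7)·R1: [0, 20/7, 8/7, -12/7]
R3 ← R3 − (1/7)·R1: [0, 52/7, 46/7, 15/7]
R3 ← R3 − (13/5)·R2: [0, 0, 18/5, 33/5]
Echelon form has 3 nonzero rows, so rank(B) = 3.
The row space has dimension equal to the rank: 3.

3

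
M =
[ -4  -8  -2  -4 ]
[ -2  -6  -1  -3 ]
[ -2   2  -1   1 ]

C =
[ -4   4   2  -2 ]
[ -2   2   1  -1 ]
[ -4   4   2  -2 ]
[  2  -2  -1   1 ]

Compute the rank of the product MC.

1

First compute MC:
[[ 32, -32, -16,  16],
 [ 18, -18,  -9,   9],
 [ 10, -10,  -5,   5]]
Now row reduce the product.
R2 ← R2 − (9/16)·R1: [0, 0, 0, 0]
R3 ← R3 − (5/16)·R1: [0, 0, 0, 0]
1 nonzero row, so rank(MC) = 1.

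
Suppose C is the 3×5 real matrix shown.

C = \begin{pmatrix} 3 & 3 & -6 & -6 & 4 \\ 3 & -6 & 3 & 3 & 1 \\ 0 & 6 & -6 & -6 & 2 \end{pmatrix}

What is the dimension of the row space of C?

Row reduce to echelon form.
R2 ← R2 − R1: [0, -9, 9, 9, -3]
R3 ← R3 + (2/3)·R2: [0, 0, 0, 0, 0]
Echelon form has 2 nonzero rows, so rank(C) = 2.
The row space has dimension equal to the rank: 2.

2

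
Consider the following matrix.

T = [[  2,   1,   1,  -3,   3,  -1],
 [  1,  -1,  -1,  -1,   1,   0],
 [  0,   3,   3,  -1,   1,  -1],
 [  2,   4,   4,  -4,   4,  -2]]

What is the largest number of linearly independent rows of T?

2

Row reduce to echelon form.
R2 ← R2 − (1/2)·R1: [0, -3/2, -3/2, 1/2, -1/2, 1/2]
R4 ← R4 − R1: [0, 3, 3, -1, 1, -1]
R3 ← R3 + (2)·R2: [0, 0, 0, 0, 0, 0]
R4 ← R4 + (2)·R2: [0, 0, 0, 0, 0, 0]
Echelon form has 2 nonzero rows, so rank(T) = 2.
The rank gives the maximum number of linearly independent rows: 2.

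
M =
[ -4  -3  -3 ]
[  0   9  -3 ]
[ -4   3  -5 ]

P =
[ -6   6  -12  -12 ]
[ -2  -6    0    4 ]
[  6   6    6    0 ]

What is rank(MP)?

2

First compute MP:
[[ 12, -24,  30,  36],
 [-36, -72, -18,  36],
 [-12, -72,  18,  60]]
Now row reduce the product.
R2 ← R2 + (3)·R1: [0, -144, 72, 144]
R3 ← R3 + R1: [0, -96, 48, 96]
R3 ← R3 − (2/3)·R2: [0, 0, 0, 0]
2 nonzero rows, so rank(MP) = 2.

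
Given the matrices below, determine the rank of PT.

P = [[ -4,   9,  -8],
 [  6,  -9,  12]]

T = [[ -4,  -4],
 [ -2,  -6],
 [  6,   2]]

First compute PT:
[[-50, -54],
 [ 66,  54]]
Now row reduce the product.
R2 ← R2 + (33/25)·R1: [0, -432/25]
2 nonzero rows, so rank(PT) = 2.

2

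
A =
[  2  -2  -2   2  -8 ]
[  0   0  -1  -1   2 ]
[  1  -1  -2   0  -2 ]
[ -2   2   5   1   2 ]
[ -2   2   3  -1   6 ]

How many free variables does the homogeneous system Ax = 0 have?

Row reduce to echelon form.
R3 ← R3 − (1/2)·R1: [0, 0, -1, -1, 2]
R4 ← R4 + R1: [0, 0, 3, 3, -6]
R5 ← R5 + R1: [0, 0, 1, 1, -2]
R3 ← R3 − R2: [0, 0, 0, 0, 0]
R4 ← R4 + (3)·R2: [0, 0, 0, 0, 0]
R5 ← R5 + R2: [0, 0, 0, 0, 0]
2 nonzero rows, so rank(A) = 2.
A has 5 columns; by rank–nullity, nullity = 5 − 2 = 3.

3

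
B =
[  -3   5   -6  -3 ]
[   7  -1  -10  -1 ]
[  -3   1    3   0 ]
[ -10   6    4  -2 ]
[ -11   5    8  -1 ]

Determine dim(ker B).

Row reduce to echelon form.
R2 ← R2 + (7/3)·R1: [0, 32/3, -24, -8]
R3 ← R3 − R1: [0, -4, 9, 3]
R4 ← R4 − (10/3)·R1: [0, -32/3, 24, 8]
R5 ← R5 − (11/3)·R1: [0, -40/3, 30, 10]
R3 ← R3 + (3/8)·R2: [0, 0, 0, 0]
R4 ← R4 + R2: [0, 0, 0, 0]
R5 ← R5 + (5/4)·R2: [0, 0, 0, 0]
2 nonzero rows, so rank(B) = 2.
B has 4 columns; by rank–nullity, nullity = 4 − 2 = 2.

2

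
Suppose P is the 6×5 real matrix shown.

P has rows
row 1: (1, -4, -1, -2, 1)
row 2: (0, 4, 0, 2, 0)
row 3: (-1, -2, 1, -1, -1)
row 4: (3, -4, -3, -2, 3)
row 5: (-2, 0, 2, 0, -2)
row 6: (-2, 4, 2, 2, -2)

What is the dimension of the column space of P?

2

Row reduce to echelon form.
R3 ← R3 + R1: [0, -6, 0, -3, 0]
R4 ← R4 − (3)·R1: [0, 8, 0, 4, 0]
R5 ← R5 + (2)·R1: [0, -8, 0, -4, 0]
R6 ← R6 + (2)·R1: [0, -4, 0, -2, 0]
R3 ← R3 + (3/2)·R2: [0, 0, 0, 0, 0]
R4 ← R4 − (2)·R2: [0, 0, 0, 0, 0]
R5 ← R5 + (2)·R2: [0, 0, 0, 0, 0]
R6 ← R6 + R2: [0, 0, 0, 0, 0]
Echelon form has 2 nonzero rows, so rank(P) = 2.
The column space has dimension equal to the rank: 2.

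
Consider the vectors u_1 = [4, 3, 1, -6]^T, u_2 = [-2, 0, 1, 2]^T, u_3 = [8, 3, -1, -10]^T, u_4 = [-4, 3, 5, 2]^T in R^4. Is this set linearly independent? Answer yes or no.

Form the matrix with these vectors as rows and row reduce.
R2 ← R2 + (1/2)·R1: [0, 3/2, 3/2, -1]
R3 ← R3 − (2)·R1: [0, -3, -3, 2]
R4 ← R4 + R1: [0, 6, 6, -4]
R3 ← R3 + (2)·R2: [0, 0, 0, 0]
R4 ← R4 − (4)·R2: [0, 0, 0, 0]
2 nonzero rows, so the 4 vectors span a space of dimension 2.
Since 2 < 4, the vectors are linearly dependent.

no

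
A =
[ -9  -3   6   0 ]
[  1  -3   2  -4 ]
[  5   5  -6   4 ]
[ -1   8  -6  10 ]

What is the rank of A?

Row reduce to echelon form.
R2 ← R2 + (1/9)·R1: [0, -10/3, 8/3, -4]
R3 ← R3 + (5/9)·R1: [0, 10/3, -8/3, 4]
R4 ← R4 − (1/9)·R1: [0, 25/3, -20/3, 10]
R3 ← R3 + R2: [0, 0, 0, 0]
R4 ← R4 + (5/2)·R2: [0, 0, 0, 0]
Echelon form has 2 nonzero rows, so rank(A) = 2.

2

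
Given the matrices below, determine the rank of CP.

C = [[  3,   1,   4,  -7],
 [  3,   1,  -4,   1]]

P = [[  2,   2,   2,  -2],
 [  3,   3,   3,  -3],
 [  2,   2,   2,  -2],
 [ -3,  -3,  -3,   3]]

First compute CP:
[[ 38,  38,  38, -38],
 [ -2,  -2,  -2,   2]]
Now row reduce the product.
R2 ← R2 + (1/19)·R1: [0, 0, 0, 0]
1 nonzero row, so rank(CP) = 1.

1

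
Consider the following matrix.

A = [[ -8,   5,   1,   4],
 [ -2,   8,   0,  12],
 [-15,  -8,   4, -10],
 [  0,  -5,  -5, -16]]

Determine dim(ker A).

Row reduce to echelon form.
R2 ← R2 − (1/4)·R1: [0, 27/4, -1/4, 11]
R3 ← R3 − (15/8)·R1: [0, -139/8, 17/8, -35/2]
R3 ← R3 + (139/54)·R2: [0, 0, 40/27, 292/27]
R4 ← R4 + (20/27)·R2: [0, 0, -140/27, -212/27]
R4 ← R4 + (7/2)·R3: [0, 0, 0, 30]
4 nonzero rows, so rank(A) = 4.
A has 4 columns; by rank–nullity, nullity = 4 − 4 = 0.

0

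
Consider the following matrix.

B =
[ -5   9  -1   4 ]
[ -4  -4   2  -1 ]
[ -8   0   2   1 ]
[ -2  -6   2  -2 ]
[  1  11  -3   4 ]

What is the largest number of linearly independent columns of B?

Row reduce to echelon form.
R2 ← R2 − (4/5)·R1: [0, -56/5, 14/5, -21/5]
R3 ← R3 − (8/5)·R1: [0, -72/5, 18/5, -27/5]
R4 ← R4 − (2/5)·R1: [0, -48/5, 12/5, -18/5]
R5 ← R5 + (1/5)·R1: [0, 64/5, -16/5, 24/5]
R3 ← R3 − (9/7)·R2: [0, 0, 0, 0]
R4 ← R4 − (6/7)·R2: [0, 0, 0, 0]
R5 ← R5 + (8/7)·R2: [0, 0, 0, 0]
Echelon form has 2 nonzero rows, so rank(B) = 2.
The rank gives the maximum number of linearly independent columns: 2.

2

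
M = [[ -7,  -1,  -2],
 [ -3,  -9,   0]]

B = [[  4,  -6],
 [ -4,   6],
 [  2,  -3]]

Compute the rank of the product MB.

1

First compute MB:
[[-28,  42],
 [ 24, -36]]
Now row reduce the product.
R2 ← R2 + (6/7)·R1: [0, 0]
1 nonzero row, so rank(MB) = 1.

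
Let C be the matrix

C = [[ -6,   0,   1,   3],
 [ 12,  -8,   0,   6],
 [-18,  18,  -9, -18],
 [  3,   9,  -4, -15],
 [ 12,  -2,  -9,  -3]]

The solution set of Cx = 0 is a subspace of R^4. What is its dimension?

Row reduce to echelon form.
R2 ← R2 + (2)·R1: [0, -8, 2, 12]
R3 ← R3 − (3)·R1: [0, 18, -12, -27]
R4 ← R4 + (1/2)·R1: [0, 9, -7/2, -27/2]
R5 ← R5 + (2)·R1: [0, -2, -7, 3]
R3 ← R3 + (9/4)·R2: [0, 0, -15/2, 0]
R4 ← R4 + (9/8)·R2: [0, 0, -5/4, 0]
R5 ← R5 − (1/4)·R2: [0, 0, -15/2, 0]
R4 ← R4 − (1/6)·R3: [0, 0, 0, 0]
R5 ← R5 − R3: [0, 0, 0, 0]
3 nonzero rows, so rank(C) = 3.
C has 4 columns; by rank–nullity, nullity = 4 − 3 = 1.

1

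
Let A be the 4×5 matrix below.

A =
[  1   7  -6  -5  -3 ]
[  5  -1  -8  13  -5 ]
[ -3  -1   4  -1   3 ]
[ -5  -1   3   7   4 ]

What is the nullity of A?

2

Row reduce to echelon form.
R2 ← R2 − (5)·R1: [0, -36, 22, 38, 10]
R3 ← R3 + (3)·R1: [0, 20, -14, -16, -6]
R4 ← R4 + (5)·R1: [0, 34, -27, -18, -11]
R3 ← R3 + (5/9)·R2: [0, 0, -16/9, 46/9, -4/9]
R4 ← R4 + (17/18)·R2: [0, 0, -56/9, 161/9, -14/9]
R4 ← R4 − (7/2)·R3: [0, 0, 0, 0, 0]
3 nonzero rows, so rank(A) = 3.
A has 5 columns; by rank–nullity, nullity = 5 − 3 = 2.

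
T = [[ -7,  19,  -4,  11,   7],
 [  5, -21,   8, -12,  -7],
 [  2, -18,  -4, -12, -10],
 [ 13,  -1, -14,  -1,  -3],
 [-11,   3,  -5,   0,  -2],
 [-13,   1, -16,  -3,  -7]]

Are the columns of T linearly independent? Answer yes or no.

no

Row reduce T to echelon form.
R2 ← R2 + (5/7)·R1: [0, -52/7, 36/7, -29/7, -2]
R3 ← R3 + (2/7)·R1: [0, -88/7, -36/7, -62/7, -8]
R4 ← R4 + (13/7)·R1: [0, 240/7, -150/7, 136/7, 10]
R5 ← R5 − (11/7)·R1: [0, -188/7, 9/7, -121/7, -13]
R6 ← R6 − (13/7)·R1: [0, -240/7, -60/7, -164/7, -20]
R3 ← R3 − (22/13)·R2: [0, 0, -180/13, -24/13, -60/13]
R4 ← R4 + (60/13)·R2: [0, 0, 30/13, 4/13, 10/13]
R5 ← R5 − (47/13)·R2: [0, 0, -225/13, -30/13, -75/13]
R6 ← R6 − (60/13)·R2: [0, 0, -420/13, -56/13, -140/13]
R4 ← R4 + (1/6)·R3: [0, 0, 0, 0, 0]
R5 ← R5 − (5/4)·R3: [0, 0, 0, 0, 0]
R6 ← R6 − (7/3)·R3: [0, 0, 0, 0, 0]
3 pivots among 5 columns.
Only 3 < 5 pivot columns, so the columns are linearly dependent.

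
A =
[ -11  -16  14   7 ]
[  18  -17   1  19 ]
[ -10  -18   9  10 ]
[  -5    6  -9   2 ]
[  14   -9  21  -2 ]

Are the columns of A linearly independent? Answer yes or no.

yes

Row reduce A to echelon form.
R2 ← R2 + (18/11)·R1: [0, -475/11, 263/11, 335/11]
R3 ← R3 − (10/11)·R1: [0, -38/11, -41/11, 40/11]
R4 ← R4 − (5/11)·R1: [0, 146/11, -169/11, -13/11]
R5 ← R5 + (14/11)·R1: [0, -323/11, 427/11, 76/11]
R3 ← R3 − (2/25)·R2: [0, 0, -141/25, 6/5]
R4 ← R4 + (146/475)·R2: [0, 0, -3807/475, 777/95]
R5 ← R5 − (17/25)·R2: [0, 0, 564/25, -69/5]
R4 ← R4 − (27/19)·R3: [0, 0, 0, 123/19]
R5 ← R5 + (4)·R3: [0, 0, 0, -9]
R5 ← R5 + (57/41)·R4: [0, 0, 0, 0]
4 pivots among 4 columns.
Every column is a pivot column, so the columns are linearly independent.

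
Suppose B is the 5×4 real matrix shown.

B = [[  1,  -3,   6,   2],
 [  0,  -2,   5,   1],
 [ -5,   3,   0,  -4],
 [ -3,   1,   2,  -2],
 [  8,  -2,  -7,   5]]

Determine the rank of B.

2

Row reduce to echelon form.
R3 ← R3 + (5)·R1: [0, -12, 30, 6]
R4 ← R4 + (3)·R1: [0, -8, 20, 4]
R5 ← R5 − (8)·R1: [0, 22, -55, -11]
R3 ← R3 − (6)·R2: [0, 0, 0, 0]
R4 ← R4 − (4)·R2: [0, 0, 0, 0]
R5 ← R5 + (11)·R2: [0, 0, 0, 0]
Echelon form has 2 nonzero rows, so rank(B) = 2.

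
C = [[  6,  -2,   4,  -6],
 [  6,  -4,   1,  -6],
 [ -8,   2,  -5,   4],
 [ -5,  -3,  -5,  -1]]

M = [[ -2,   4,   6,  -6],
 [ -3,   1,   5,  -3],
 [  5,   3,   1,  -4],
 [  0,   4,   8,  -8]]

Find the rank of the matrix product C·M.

4

First compute CM:
[[ 14,  10, -18,   2],
 [  5,  -1, -31,  20],
 [-15, -29, -11,  30],
 [ -6, -42, -58,  67]]
Now row reduce the product.
R2 ← R2 − (5/14)·R1: [0, -32/7, -172/7, 135/7]
R3 ← R3 + (15/14)·R1: [0, -128/7, -212/7, 225/7]
R4 ← R4 + (3/7)·R1: [0, -264/7, -460/7, 475/7]
R3 ← R3 − (4)·R2: [0, 0, 68, -45]
R4 ← R4 − (33/4)·R2: [0, 0, 137, -365/4]
R4 ← R4 − (137/68)·R3: [0, 0, 0, -10/17]
4 nonzero rows, so rank(CM) = 4.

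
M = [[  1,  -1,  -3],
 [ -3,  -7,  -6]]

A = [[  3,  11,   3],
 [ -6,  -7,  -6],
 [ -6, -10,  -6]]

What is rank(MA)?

First compute MA:
[[ 27,  48,  27],
 [ 69,  76,  69]]
Now row reduce the product.
R2 ← R2 − (23/9)·R1: [0, -140/3, 0]
2 nonzero rows, so rank(MA) = 2.

2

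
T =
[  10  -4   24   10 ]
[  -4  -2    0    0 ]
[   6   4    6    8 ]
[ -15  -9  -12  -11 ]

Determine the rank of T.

4

Row reduce to echelon form.
R2 ← R2 + (2/5)·R1: [0, -18/5, 48/5, 4]
R3 ← R3 − (3/5)·R1: [0, 32/5, -42/5, 2]
R4 ← R4 + (3/2)·R1: [0, -15, 24, 4]
R3 ← R3 + (16/9)·R2: [0, 0, 26/3, 82/9]
R4 ← R4 − (25/6)·R2: [0, 0, -16, -38/3]
R4 ← R4 + (24/13)·R3: [0, 0, 0, 54/13]
Echelon form has 4 nonzero rows, so rank(T) = 4.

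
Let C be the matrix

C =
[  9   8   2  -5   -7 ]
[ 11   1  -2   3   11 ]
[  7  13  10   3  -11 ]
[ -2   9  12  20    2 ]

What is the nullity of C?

Row reduce to echelon form.
R2 ← R2 − (11/9)·R1: [0, -79/9, -40/9, 82/9, 176/9]
R3 ← R3 − (7/9)·R1: [0, 61/9, 76/9, 62/9, -50/9]
R4 ← R4 + (2/9)·R1: [0, 97/9, 112/9, 170/9, 4/9]
R3 ← R3 + (61/79)·R2: [0, 0, 396/79, 1100/79, 754/79]
R4 ← R4 + (97/79)·R2: [0, 0, 552/79, 2376/79, 1932/79]
R4 ← R4 − (46/33)·R3: [0, 0, 0, 32/3, 368/33]
4 nonzero rows, so rank(C) = 4.
C has 5 columns; by rank–nullity, nullity = 5 − 4 = 1.

1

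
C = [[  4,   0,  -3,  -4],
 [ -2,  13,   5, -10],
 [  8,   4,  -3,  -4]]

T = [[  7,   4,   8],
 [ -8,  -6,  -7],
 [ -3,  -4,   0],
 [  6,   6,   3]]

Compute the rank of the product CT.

First compute CT:
[[ 13,   4,  20],
 [-193, -166, -137],
 [  9,  -4,  24]]
Now row reduce the product.
R2 ← R2 + (193/13)·R1: [0, -1386/13, 2079/13]
R3 ← R3 − (9/13)·R1: [0, -88/13, 132/13]
R3 ← R3 − (4/63)·R2: [0, 0, 0]
2 nonzero rows, so rank(CT) = 2.

2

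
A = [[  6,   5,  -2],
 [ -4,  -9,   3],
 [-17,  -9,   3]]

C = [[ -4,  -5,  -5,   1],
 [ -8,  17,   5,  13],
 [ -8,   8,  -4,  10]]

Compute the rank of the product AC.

First compute AC:
[[-48,  39,   3,  51],
 [ 64, -109, -37, -91],
 [116, -44,  28, -104]]
Now row reduce the product.
R2 ← R2 + (4/3)·R1: [0, -57, -33, -23]
R3 ← R3 + (29/12)·R1: [0, 201/4, 141/4, 77/4]
R3 ← R3 + (67/76)·R2: [0, 0, 117/19, -39/38]
3 nonzero rows, so rank(AC) = 3.

3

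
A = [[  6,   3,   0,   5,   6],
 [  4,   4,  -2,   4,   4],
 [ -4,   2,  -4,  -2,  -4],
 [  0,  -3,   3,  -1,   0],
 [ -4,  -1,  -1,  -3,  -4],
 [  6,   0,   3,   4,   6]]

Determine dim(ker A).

3

Row reduce to echelon form.
R2 ← R2 − (2/3)·R1: [0, 2, -2, 2/3, 0]
R3 ← R3 + (2/3)·R1: [0, 4, -4, 4/3, 0]
R5 ← R5 + (2/3)·R1: [0, 1, -1, 1/3, 0]
R6 ← R6 − R1: [0, -3, 3, -1, 0]
R3 ← R3 − (2)·R2: [0, 0, 0, 0, 0]
R4 ← R4 + (3/2)·R2: [0, 0, 0, 0, 0]
R5 ← R5 − (1/2)·R2: [0, 0, 0, 0, 0]
R6 ← R6 + (3/2)·R2: [0, 0, 0, 0, 0]
2 nonzero rows, so rank(A) = 2.
A has 5 columns; by rank–nullity, nullity = 5 − 2 = 3.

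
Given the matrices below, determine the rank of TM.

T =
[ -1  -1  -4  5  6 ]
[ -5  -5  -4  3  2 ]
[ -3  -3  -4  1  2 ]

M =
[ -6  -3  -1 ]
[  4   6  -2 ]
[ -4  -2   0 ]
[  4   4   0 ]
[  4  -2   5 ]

3

First compute TM:
[[ 62,  13,  33],
 [ 46,   1,  25],
 [ 34,  -1,  19]]
Now row reduce the product.
R2 ← R2 − (23/31)·R1: [0, -268/31, 16/31]
R3 ← R3 − (17/31)·R1: [0, -252/31, 28/31]
R3 ← R3 − (63/67)·R2: [0, 0, 28/67]
3 nonzero rows, so rank(TM) = 3.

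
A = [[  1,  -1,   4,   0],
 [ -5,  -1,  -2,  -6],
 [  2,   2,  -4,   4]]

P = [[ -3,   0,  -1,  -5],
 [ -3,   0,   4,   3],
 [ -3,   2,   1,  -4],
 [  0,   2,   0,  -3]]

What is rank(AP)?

2

First compute AP:
[[-12,   8,  -1, -24],
 [ 24, -16,  -1,  48],
 [  0,   0,   2,   0]]
Now row reduce the product.
R2 ← R2 + (2)·R1: [0, 0, -3, 0]
R3 ← R3 + (2/3)·R2: [0, 0, 0, 0]
2 nonzero rows, so rank(AP) = 2.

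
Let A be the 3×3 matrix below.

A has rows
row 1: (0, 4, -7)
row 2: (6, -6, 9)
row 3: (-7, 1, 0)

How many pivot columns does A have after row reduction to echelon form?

2

Row reduce to echelon form.
Swap R1 ↔ R2
R3 ← R3 + (7/6)·R1: [0, -6, 21/2]
R3 ← R3 + (3/2)·R2: [0, 0, 0]
Echelon form has 2 nonzero rows, so rank(A) = 2.
Each nonzero row contributes one pivot column: 2 pivot columns.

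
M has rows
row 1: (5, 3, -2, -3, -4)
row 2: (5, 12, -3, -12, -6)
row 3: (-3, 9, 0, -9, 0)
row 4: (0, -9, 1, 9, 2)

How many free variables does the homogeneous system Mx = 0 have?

Row reduce to echelon form.
R2 ← R2 − R1: [0, 9, -1, -9, -2]
R3 ← R3 + (3/5)·R1: [0, 54/5, -6/5, -54/5, -12/5]
R3 ← R3 − (6/5)·R2: [0, 0, 0, 0, 0]
R4 ← R4 + R2: [0, 0, 0, 0, 0]
2 nonzero rows, so rank(M) = 2.
M has 5 columns; by rank–nullity, nullity = 5 − 2 = 3.

3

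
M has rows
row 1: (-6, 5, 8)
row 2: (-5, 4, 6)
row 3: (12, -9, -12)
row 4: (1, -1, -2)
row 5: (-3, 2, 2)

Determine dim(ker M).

Row reduce to echelon form.
R2 ← R2 − (5/6)·R1: [0, -1/6, -2/3]
R3 ← R3 + (2)·R1: [0, 1, 4]
R4 ← R4 + (1/6)·R1: [0, -1/6, -2/3]
R5 ← R5 − (1/2)·R1: [0, -1/2, -2]
R3 ← R3 + (6)·R2: [0, 0, 0]
R4 ← R4 − R2: [0, 0, 0]
R5 ← R5 − (3)·R2: [0, 0, 0]
2 nonzero rows, so rank(M) = 2.
M has 3 columns; by rank–nullity, nullity = 3 − 2 = 1.

1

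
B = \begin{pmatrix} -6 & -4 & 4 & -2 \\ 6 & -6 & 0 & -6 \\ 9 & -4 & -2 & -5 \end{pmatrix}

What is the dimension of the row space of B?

Row reduce to echelon form.
R2 ← R2 + R1: [0, -10, 4, -8]
R3 ← R3 + (3/2)·R1: [0, -10, 4, -8]
R3 ← R3 − R2: [0, 0, 0, 0]
Echelon form has 2 nonzero rows, so rank(B) = 2.
The row space has dimension equal to the rank: 2.

2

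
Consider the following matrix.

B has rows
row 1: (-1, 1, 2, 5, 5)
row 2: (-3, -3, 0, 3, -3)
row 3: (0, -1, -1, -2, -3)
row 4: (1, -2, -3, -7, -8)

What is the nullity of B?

Row reduce to echelon form.
R2 ← R2 − (3)·R1: [0, -6, -6, -12, -18]
R4 ← R4 + R1: [0, -1, -1, -2, -3]
R3 ← R3 − (1/6)·R2: [0, 0, 0, 0, 0]
R4 ← R4 − (1/6)·R2: [0, 0, 0, 0, 0]
2 nonzero rows, so rank(B) = 2.
B has 5 columns; by rank–nullity, nullity = 5 − 2 = 3.

3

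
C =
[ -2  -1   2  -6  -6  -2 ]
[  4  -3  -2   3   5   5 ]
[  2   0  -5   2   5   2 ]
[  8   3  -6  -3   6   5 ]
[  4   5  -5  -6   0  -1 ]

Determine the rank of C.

5

Row reduce to echelon form.
R2 ← R2 + (2)·R1: [0, -5, 2, -9, -7, 1]
R3 ← R3 + R1: [0, -1, -3, -4, -1, 0]
R4 ← R4 + (4)·R1: [0, -1, 2, -27, -18, -3]
R5 ← R5 + (2)·R1: [0, 3, -1, -18, -12, -5]
R3 ← R3 − (1/5)·R2: [0, 0, -17/5, -11/5, 2/5, -1/5]
R4 ← R4 − (1/5)·R2: [0, 0, 8/5, -126/5, -83/5, -16/5]
R5 ← R5 + (3/5)·R2: [0, 0, 1/5, -117/5, -81/5, -22/5]
R4 ← R4 + (8/17)·R3: [0, 0, 0, -446/17, -279/17, -56/17]
R5 ← R5 + (1/17)·R3: [0, 0, 0, -400/17, -275/17, -75/17]
R5 ← R5 − (200/223)·R4: [0, 0, 0, 0, -325/223, -325/223]
Echelon form has 5 nonzero rows, so rank(C) = 5.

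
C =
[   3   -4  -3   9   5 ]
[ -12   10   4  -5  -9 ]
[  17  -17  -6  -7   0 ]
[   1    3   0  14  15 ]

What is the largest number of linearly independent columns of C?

4

Row reduce to echelon form.
R2 ← R2 + (4)·R1: [0, -6, -8, 31, 11]
R3 ← R3 − (17/3)·R1: [0, 17/3, 11, -58, -85/3]
R4 ← R4 − (1/3)·R1: [0, 13/3, 1, 11, 40/3]
R3 ← R3 + (17/18)·R2: [0, 0, 31/9, -517/18, -323/18]
R4 ← R4 + (13/18)·R2: [0, 0, -43/9, 601/18, 383/18]
R4 ← R4 + (43/31)·R3: [0, 0, 0, -200/31, -112/31]
Echelon form has 4 nonzero rows, so rank(C) = 4.
The rank gives the maximum number of linearly independent columns: 4.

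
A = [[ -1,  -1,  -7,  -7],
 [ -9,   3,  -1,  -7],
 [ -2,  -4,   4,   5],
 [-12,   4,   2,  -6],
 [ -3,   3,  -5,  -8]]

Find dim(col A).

Row reduce to echelon form.
R2 ← R2 − (9)·R1: [0, 12, 62, 56]
R3 ← R3 − (2)·R1: [0, -2, 18, 19]
R4 ← R4 − (12)·R1: [0, 16, 86, 78]
R5 ← R5 − (3)·R1: [0, 6, 16, 13]
R3 ← R3 + (1/6)·R2: [0, 0, 85/3, 85/3]
R4 ← R4 − (4/3)·R2: [0, 0, 10/3, 10/3]
R5 ← R5 − (1/2)·R2: [0, 0, -15, -15]
R4 ← R4 − (2/17)·R3: [0, 0, 0, 0]
R5 ← R5 + (9/17)·R3: [0, 0, 0, 0]
Echelon form has 3 nonzero rows, so rank(A) = 3.
The column space has dimension equal to the rank: 3.

3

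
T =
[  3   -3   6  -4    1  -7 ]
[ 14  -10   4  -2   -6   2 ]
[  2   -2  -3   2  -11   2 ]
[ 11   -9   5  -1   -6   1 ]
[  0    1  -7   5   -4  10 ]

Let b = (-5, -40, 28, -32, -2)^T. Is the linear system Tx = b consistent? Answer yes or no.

yes

Row reduce the augmented matrix [T | b].
R2 ← R2 − (14/3)·R1: [0, 4, -24, 50/3, -32/3, 104/3, -50/3]
R3 ← R3 − (2/3)·R1: [0, 0, -7, 14/3, -35/3, 20/3, 94/3]
R4 ← R4 − (11/3)·R1: [0, 2, -17, 41/3, -29/3, 80/3, -41/3]
R4 ← R4 − (1/2)·R2: [0, 0, -5, 16/3, -13/3, 28/3, -16/3]
R5 ← R5 − (1/4)·R2: [0, 0, -1, 5/6, -4/3, 4/3, 13/6]
R4 ← R4 − (5/7)·R3: [0, 0, 0, 2, 4, 32/7, -194/7]
R5 ← R5 − (1/7)·R3: [0, 0, 0, 1/6, 1/3, 8/21, -97/42]
R5 ← R5 − (1/12)·R4: [0, 0, 0, 0, 0, 0, 0]
The echelon form has 4 nonzero rows, and every pivot lies in the first 6 columns, so rank(T) = rank([T|b]) = 4.
The system is consistent.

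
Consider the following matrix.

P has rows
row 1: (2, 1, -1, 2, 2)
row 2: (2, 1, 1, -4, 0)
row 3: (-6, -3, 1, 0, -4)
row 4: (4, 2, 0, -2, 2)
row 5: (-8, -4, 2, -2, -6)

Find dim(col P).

2

Row reduce to echelon form.
R2 ← R2 − R1: [0, 0, 2, -6, -2]
R3 ← R3 + (3)·R1: [0, 0, -2, 6, 2]
R4 ← R4 − (2)·R1: [0, 0, 2, -6, -2]
R5 ← R5 + (4)·R1: [0, 0, -2, 6, 2]
R3 ← R3 + R2: [0, 0, 0, 0, 0]
R4 ← R4 − R2: [0, 0, 0, 0, 0]
R5 ← R5 + R2: [0, 0, 0, 0, 0]
Echelon form has 2 nonzero rows, so rank(P) = 2.
The column space has dimension equal to the rank: 2.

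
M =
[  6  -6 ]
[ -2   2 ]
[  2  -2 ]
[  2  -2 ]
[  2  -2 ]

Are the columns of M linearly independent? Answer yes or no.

Row reduce M to echelon form.
R2 ← R2 + (1/3)·R1: [0, 0]
R3 ← R3 − (1/3)·R1: [0, 0]
R4 ← R4 − (1/3)·R1: [0, 0]
R5 ← R5 − (1/3)·R1: [0, 0]
1 pivot among 2 columns.
Only 1 < 2 pivot columns, so the columns are linearly dependent.

no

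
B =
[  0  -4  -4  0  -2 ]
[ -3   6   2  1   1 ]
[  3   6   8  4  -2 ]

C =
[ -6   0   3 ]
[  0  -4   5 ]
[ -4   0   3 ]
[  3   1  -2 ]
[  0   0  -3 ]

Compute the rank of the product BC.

3

First compute BC:
[[ 16,  16, -26],
 [ 13, -23,  22],
 [-38, -20,  61]]
Now row reduce the product.
R2 ← R2 − (13/16)·R1: [0, -36, 345/8]
R3 ← R3 + (19/8)·R1: [0, 18, -3/4]
R3 ← R3 + (1/2)·R2: [0, 0, 333/16]
3 nonzero rows, so rank(BC) = 3.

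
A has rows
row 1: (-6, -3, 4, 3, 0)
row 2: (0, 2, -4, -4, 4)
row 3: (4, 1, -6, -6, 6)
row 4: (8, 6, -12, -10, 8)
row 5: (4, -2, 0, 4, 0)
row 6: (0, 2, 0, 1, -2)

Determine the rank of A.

4

Row reduce to echelon form.
R3 ← R3 + (2/3)·R1: [0, -1, -10/3, -4, 6]
R4 ← R4 + (4/3)·R1: [0, 2, -20/3, -6, 8]
R5 ← R5 + (2/3)·R1: [0, -4, 8/3, 6, 0]
R3 ← R3 + (1/2)·R2: [0, 0, -16/3, -6, 8]
R4 ← R4 − R2: [0, 0, -8/3, -2, 4]
R5 ← R5 + (2)·R2: [0, 0, -16/3, -2, 8]
R6 ← R6 − R2: [0, 0, 4, 5, -6]
R4 ← R4 − (1/2)·R3: [0, 0, 0, 1, 0]
R5 ← R5 − R3: [0, 0, 0, 4, 0]
R6 ← R6 + (3/4)·R3: [0, 0, 0, 1/2, 0]
R5 ← R5 − (4)·R4: [0, 0, 0, 0, 0]
R6 ← R6 − (1/2)·R4: [0, 0, 0, 0, 0]
Echelon form has 4 nonzero rows, so rank(A) = 4.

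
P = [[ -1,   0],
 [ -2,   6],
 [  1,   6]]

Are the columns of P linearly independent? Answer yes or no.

yes

Row reduce P to echelon form.
R2 ← R2 − (2)·R1: [0, 6]
R3 ← R3 + R1: [0, 6]
R3 ← R3 − R2: [0, 0]
2 pivots among 2 columns.
Every column is a pivot column, so the columns are linearly independent.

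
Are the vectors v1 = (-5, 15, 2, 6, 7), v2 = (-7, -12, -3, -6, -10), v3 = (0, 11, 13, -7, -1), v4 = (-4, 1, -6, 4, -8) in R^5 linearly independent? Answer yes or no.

Form the matrix with these vectors as rows and row reduce.
R2 ← R2 − (7/5)·R1: [0, -33, -29/5, -72/5, -99/5]
R4 ← R4 − (4/5)·R1: [0, -11, -38/5, -4/5, -68/5]
R3 ← R3 + (1/3)·R2: [0, 0, 166/15, -59/5, -38/5]
R4 ← R4 − (1/3)·R2: [0, 0, -17/3, 4, -7]
R4 ← R4 + (85/166)·R3: [0, 0, 0, -339/166, -904/83]
4 nonzero rows, so the 4 vectors span a space of dimension 4.
Since 4 = 4, the vectors are linearly independent.

yes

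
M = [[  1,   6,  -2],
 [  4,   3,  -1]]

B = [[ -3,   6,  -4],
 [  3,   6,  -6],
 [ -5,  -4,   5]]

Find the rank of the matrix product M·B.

2

First compute MB:
[[ 25,  50, -50],
 [  2,  46, -39]]
Now row reduce the product.
R2 ← R2 − (2/25)·R1: [0, 42, -35]
2 nonzero rows, so rank(MB) = 2.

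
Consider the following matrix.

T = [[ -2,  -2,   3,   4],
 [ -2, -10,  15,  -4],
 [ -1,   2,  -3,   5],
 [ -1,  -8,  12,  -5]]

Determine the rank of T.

Row reduce to echelon form.
R2 ← R2 − R1: [0, -8, 12, -8]
R3 ← R3 − (1/2)·R1: [0, 3, -9/2, 3]
R4 ← R4 − (1/2)·R1: [0, -7, 21/2, -7]
R3 ← R3 + (3/8)·R2: [0, 0, 0, 0]
R4 ← R4 − (7/8)·R2: [0, 0, 0, 0]
Echelon form has 2 nonzero rows, so rank(T) = 2.

2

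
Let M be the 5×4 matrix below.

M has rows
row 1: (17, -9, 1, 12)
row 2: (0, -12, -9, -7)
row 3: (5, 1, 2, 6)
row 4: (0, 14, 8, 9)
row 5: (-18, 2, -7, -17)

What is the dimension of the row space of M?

3

Row reduce to echelon form.
R3 ← R3 − (5/17)·R1: [0, 62/17, 29/17, 42/17]
R5 ← R5 + (18/17)·R1: [0, -128/17, -101/17, -73/17]
R3 ← R3 + (31/102)·R2: [0, 0, -35/34, 35/102]
R4 ← R4 + (7/6)·R2: [0, 0, -5/2, 5/6]
R5 ← R5 − (32/51)·R2: [0, 0, -5/17, 5/51]
R4 ← R4 − (17/7)·R3: [0, 0, 0, 0]
R5 ← R5 − (2/7)·R3: [0, 0, 0, 0]
Echelon form has 3 nonzero rows, so rank(M) = 3.
The row space has dimension equal to the rank: 3.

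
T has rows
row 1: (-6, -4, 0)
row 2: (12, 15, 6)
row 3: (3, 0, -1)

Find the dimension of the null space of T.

0

Row reduce to echelon form.
R2 ← R2 + (2)·R1: [0, 7, 6]
R3 ← R3 + (1/2)·R1: [0, -2, -1]
R3 ← R3 + (2/7)·R2: [0, 0, 5/7]
3 nonzero rows, so rank(T) = 3.
T has 3 columns; by rank–nullity, nullity = 3 − 3 = 0.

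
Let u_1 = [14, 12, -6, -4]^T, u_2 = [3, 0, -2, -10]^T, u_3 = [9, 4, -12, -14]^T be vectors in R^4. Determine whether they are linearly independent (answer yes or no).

Form the matrix with these vectors as rows and row reduce.
R2 ← R2 − (3/14)·R1: [0, -18/7, -5/7, -64/7]
R3 ← R3 − (9/14)·R1: [0, -26/7, -57/7, -80/7]
R3 ← R3 − (13/9)·R2: [0, 0, -64/9, 16/9]
3 nonzero rows, so the 3 vectors span a space of dimension 3.
Since 3 = 3, the vectors are linearly independent.

yes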